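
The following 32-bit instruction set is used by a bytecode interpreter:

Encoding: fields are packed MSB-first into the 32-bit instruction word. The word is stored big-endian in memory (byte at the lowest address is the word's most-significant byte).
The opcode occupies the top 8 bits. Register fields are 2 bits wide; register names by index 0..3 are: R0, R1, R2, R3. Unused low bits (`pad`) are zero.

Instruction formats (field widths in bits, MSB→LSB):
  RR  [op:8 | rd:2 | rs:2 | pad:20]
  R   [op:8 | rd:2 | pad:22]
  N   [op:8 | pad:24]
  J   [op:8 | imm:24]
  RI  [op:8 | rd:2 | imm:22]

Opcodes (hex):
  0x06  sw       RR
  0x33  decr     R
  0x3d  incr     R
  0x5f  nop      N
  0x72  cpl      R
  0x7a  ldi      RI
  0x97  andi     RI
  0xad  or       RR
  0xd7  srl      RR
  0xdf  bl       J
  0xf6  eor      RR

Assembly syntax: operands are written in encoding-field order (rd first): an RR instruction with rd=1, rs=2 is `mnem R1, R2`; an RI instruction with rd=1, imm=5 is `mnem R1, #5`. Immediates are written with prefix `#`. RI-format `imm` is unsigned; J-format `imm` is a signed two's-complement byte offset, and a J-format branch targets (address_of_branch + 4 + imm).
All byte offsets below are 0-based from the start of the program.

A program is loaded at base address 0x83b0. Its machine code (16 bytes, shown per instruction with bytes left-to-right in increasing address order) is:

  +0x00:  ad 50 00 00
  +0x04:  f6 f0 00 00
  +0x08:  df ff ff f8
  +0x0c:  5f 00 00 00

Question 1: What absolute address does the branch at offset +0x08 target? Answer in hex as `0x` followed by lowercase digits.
0x83b4

@+08  big-endian(df ff ff f8) = 0xdffffff8
  opcode bits[31:24]=0xdf: bl/J
  imm: (w>>0)&0xffffff=0xfffff8 (s24→-8) → #-8
  target = base 0x83b0 + off 0x08 + 4 + imm -8 = 0x83b4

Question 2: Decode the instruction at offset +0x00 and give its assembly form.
+0x00: ad 50 00 00 ⇒ word 0xad500000 (big)
  opcode bits[31:24]=0xad: or/RR
  rd@[23:22]=0x1 ⇒ R1
  rs@[21:20]=0x1 ⇒ R1

or R1, R1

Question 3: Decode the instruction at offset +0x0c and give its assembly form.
+0x0c: 5f 00 00 00 ⇒ word 0x5f000000 (big)
  top 8b → 0x5f → nop [N]

nop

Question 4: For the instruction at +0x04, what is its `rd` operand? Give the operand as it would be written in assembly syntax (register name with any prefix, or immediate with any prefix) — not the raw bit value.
R3

+0x04: f6 f0 00 00 ⇒ word 0xf6f00000 (big)
  top 8b → 0xf6 → eor [RR]
  [23:22] rd=3 = R3
  [21:20] rs=3 = R3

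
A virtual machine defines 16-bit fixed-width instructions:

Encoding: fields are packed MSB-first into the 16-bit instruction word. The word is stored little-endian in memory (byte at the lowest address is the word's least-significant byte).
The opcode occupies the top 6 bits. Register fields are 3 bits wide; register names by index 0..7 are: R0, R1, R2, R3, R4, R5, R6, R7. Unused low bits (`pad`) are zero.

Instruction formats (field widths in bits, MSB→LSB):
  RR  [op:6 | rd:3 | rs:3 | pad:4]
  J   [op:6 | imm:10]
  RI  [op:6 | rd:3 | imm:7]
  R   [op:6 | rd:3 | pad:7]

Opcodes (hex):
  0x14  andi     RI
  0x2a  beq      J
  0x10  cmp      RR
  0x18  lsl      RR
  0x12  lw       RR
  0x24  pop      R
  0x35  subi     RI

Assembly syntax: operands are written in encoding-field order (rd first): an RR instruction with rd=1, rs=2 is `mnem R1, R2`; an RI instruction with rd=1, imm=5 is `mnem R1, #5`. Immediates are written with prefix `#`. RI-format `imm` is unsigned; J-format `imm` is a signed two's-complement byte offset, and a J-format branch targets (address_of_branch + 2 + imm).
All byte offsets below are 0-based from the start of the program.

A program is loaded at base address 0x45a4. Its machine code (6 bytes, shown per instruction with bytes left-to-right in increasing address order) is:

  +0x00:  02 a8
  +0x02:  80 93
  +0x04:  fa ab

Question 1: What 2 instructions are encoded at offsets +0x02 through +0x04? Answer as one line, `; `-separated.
pop R7; beq #-6

@+02  little-endian(80 93) = 0x9380
  top 6b → 0x24 → pop [R]
  [9:7] rd=7 = R7
@+04  little-endian(fa ab) = 0xabfa
  top 6b → 0x2a → beq [J]
  [9:0] imm=1018 (s10→-6) = #-6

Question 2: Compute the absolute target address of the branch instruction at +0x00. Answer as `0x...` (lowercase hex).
0x45a8

@+00  little-endian(02 a8) = 0xa802
  opcode bits[15:10]=0x2a: beq/J
  imm@[9:0]=0x2 ⇒ #2
  target = base 0x45a4 + off 0x00 + 2 + imm 2 = 0x45a8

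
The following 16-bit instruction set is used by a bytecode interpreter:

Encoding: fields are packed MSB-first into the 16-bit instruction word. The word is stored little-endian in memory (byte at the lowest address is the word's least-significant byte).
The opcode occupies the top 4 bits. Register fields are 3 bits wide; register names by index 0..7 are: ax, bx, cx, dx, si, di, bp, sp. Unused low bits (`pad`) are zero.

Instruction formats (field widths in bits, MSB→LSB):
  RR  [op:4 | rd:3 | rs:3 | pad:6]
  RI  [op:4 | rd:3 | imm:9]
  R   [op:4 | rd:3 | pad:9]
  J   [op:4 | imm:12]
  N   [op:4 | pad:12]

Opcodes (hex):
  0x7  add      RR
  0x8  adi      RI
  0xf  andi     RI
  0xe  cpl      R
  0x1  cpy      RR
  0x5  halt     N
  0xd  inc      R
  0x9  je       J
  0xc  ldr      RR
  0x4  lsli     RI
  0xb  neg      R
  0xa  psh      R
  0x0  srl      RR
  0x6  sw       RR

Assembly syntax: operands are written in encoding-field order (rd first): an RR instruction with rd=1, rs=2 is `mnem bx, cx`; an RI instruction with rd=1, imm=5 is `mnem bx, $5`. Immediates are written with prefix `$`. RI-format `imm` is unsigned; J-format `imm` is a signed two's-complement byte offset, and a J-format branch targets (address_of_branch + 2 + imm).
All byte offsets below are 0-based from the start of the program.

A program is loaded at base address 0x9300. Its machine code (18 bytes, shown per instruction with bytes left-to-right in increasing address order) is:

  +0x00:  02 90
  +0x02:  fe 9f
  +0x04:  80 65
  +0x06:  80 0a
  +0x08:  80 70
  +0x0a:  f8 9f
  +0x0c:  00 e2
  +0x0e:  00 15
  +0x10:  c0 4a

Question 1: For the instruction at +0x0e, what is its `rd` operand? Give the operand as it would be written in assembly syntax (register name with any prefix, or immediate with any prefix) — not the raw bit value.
[0e] 00 15 → 0x1500
  top 4b → 0x1 → cpy [RR]
  rd: (w>>9)&0x7=0x2 → cx
  rs: (w>>6)&0x7=0x4 → si

cx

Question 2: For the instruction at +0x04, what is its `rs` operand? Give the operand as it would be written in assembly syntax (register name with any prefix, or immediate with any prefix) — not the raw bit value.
[04] 80 65 → 0x6580
  top 4b → 0x6 → sw [RR]
  rd: (w>>9)&0x7=0x2 → cx
  rs: (w>>6)&0x7=0x6 → bp

bp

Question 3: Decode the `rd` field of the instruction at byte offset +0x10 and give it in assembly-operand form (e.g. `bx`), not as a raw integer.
[10] c0 4a → 0x4ac0
  top 4b → 0x4 → lsli [RI]
  rd@[11:9]=0x5 ⇒ di
  imm@[8:0]=0xc0 ⇒ $192

di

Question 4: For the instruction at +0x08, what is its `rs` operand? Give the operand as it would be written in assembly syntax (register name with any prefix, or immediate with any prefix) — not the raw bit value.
@+08  little-endian(80 70) = 0x7080
  opcode bits[15:12]=0x7: add/RR
  rd@[11:9]=0x0 ⇒ ax
  rs@[8:6]=0x2 ⇒ cx

cx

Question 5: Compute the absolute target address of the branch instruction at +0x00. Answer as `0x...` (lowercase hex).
[00] 02 90 → 0x9002
  top 4b → 0x9 → je [J]
  [11:0] imm=2 = $2
  target = base 0x9300 + off 0x00 + 2 + imm 2 = 0x9304

0x9304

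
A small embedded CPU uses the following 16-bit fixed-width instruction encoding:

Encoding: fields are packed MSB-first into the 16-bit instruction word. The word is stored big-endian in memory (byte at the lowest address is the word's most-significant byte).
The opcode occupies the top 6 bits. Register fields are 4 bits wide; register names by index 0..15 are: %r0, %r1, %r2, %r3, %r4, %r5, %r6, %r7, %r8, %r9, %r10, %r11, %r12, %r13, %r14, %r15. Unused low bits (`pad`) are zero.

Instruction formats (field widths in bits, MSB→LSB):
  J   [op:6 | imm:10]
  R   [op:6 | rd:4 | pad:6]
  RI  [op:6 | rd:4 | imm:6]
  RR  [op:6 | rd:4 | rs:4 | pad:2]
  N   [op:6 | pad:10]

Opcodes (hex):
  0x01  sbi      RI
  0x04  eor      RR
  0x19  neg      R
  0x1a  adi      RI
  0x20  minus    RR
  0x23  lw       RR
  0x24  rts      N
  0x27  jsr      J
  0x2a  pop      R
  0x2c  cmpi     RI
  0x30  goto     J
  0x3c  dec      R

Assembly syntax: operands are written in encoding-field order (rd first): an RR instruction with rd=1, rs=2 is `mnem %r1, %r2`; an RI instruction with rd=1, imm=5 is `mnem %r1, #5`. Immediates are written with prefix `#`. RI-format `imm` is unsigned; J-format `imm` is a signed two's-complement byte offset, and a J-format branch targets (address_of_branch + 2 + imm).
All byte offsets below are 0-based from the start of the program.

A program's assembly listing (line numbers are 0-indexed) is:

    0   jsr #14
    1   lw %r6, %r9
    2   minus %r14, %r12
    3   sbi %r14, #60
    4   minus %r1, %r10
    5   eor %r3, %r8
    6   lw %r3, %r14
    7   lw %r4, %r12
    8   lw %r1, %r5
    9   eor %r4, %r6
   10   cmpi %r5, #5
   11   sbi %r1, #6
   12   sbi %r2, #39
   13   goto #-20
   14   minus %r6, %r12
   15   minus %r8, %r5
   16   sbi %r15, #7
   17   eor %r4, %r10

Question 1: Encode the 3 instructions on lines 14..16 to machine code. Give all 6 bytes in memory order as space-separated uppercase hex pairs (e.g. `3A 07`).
81 B0 82 14 07 C7

line 14 (minus): pack op=0x20:6|rd=6:4|rs=12:4|pad=0:2 = 0x81b0; big→ 81 b0
line 15 (minus): pack op=0x20:6|rd=8:4|rs=5:4|pad=0:2 = 0x8214; big→ 82 14
line 16 (sbi): pack op=0x1:6|rd=15:4|imm=7:6 = 0x07c7; big→ 07 c7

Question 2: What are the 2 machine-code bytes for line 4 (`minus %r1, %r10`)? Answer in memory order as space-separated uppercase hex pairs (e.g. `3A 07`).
80 68

L4: minus op=0x20:6|rd=1:4|rs=10:4|pad=0:2 ⇒ 0x8068 ⇒ big 80 68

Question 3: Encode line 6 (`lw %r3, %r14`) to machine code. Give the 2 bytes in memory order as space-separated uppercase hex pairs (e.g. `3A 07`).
L6: lw op=0x23:6|rd=3:4|rs=14:4|pad=0:2 ⇒ 0x8cf8 ⇒ big 8c f8

8C F8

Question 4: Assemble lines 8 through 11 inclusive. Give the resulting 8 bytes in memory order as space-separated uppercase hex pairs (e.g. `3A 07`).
8C 54 11 18 B1 45 04 46

line 8 (lw): pack op=0x23:6|rd=1:4|rs=5:4|pad=0:2 = 0x8c54; big→ 8c 54
line 9 (eor): pack op=0x4:6|rd=4:4|rs=6:4|pad=0:2 = 0x1118; big→ 11 18
line 10 (cmpi): pack op=0x2c:6|rd=5:4|imm=5:6 = 0xb145; big→ b1 45
line 11 (sbi): pack op=0x1:6|rd=1:4|imm=6:6 = 0x0446; big→ 04 46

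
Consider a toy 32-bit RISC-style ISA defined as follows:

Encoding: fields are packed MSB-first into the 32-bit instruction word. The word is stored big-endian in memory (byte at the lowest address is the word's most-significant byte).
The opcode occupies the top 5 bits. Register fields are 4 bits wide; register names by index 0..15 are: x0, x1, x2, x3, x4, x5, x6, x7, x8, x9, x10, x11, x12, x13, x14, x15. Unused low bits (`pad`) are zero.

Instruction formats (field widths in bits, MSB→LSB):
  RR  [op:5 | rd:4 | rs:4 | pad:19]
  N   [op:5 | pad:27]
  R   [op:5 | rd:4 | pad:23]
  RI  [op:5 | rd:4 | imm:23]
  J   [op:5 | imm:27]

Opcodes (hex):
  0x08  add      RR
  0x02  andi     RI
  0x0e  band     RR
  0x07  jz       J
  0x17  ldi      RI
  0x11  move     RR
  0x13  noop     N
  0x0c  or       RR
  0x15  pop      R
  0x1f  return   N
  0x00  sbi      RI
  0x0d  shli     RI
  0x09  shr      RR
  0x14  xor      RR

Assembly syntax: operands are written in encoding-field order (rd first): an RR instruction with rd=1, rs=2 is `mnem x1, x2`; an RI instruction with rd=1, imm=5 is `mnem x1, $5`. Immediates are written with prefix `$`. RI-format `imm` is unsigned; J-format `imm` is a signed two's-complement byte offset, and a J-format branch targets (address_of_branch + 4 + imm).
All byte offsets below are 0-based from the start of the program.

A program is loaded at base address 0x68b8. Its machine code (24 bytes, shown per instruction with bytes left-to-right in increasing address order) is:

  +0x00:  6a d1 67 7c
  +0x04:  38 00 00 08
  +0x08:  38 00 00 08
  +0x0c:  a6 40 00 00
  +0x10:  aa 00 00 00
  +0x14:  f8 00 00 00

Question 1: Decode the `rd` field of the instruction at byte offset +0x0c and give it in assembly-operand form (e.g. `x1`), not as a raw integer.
[0c] a6 40 00 00 → 0xa6400000
  top 5b → 0x14 → xor [RR]
  rd: (w>>23)&0xf=0xc → x12
  rs: (w>>19)&0xf=0x8 → x8

x12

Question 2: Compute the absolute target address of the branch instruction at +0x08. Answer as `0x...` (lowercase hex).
off 0x08: read 38 00 00 08 as big → 0x38000008
  op=0x38000008>>27=0x7 ⇒ jz (J)
  [26:0] imm=8 = $8
  target = base 0x68b8 + off 0x08 + 4 + imm 8 = 0x68cc

0x68cc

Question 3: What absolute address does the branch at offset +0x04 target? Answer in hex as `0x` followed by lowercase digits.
@+04  big-endian(38 00 00 08) = 0x38000008
  top 5b → 0x7 → jz [J]
  imm: (w>>0)&0x7ffffff=0x8 → $8
  target = base 0x68b8 + off 0x04 + 4 + imm 8 = 0x68c8

0x68c8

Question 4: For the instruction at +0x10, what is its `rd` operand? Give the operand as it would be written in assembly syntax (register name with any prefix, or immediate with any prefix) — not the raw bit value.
[10] aa 00 00 00 → 0xaa000000
  top 5b → 0x15 → pop [R]
  [26:23] rd=4 = x4

x4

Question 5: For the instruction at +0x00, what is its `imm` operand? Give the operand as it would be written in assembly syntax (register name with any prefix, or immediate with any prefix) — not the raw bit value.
$5334908

off 0x00: read 6a d1 67 7c as big → 0x6ad1677c
  top 5b → 0xd → shli [RI]
  rd: (w>>23)&0xf=0x5 → x5
  imm: (w>>0)&0x7fffff=0x51677c → $5334908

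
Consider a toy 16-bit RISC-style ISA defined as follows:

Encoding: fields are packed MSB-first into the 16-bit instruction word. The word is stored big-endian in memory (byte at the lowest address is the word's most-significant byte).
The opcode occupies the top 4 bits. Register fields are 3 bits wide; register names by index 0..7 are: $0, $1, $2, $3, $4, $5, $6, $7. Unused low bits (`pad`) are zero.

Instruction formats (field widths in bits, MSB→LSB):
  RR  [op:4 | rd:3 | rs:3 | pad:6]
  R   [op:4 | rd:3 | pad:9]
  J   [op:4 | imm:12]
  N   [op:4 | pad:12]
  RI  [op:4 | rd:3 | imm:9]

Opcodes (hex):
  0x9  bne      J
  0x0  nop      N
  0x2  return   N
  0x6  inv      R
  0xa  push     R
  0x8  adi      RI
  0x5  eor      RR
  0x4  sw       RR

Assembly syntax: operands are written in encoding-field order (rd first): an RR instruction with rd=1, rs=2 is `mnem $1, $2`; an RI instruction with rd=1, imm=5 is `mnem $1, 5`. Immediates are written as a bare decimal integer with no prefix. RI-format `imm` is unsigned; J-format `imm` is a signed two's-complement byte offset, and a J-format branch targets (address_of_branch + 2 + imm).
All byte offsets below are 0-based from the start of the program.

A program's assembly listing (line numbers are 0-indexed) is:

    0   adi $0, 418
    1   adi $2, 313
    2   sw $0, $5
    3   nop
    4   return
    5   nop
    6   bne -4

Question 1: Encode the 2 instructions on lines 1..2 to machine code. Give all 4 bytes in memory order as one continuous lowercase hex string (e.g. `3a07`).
1. adi fields op=0x8:4|rd=2:3|imm=313:9 → word 8539h → 85 39
2. sw fields op=0x4:4|rd=0:3|rs=5:3|pad=0:6 → word 4140h → 41 40

85394140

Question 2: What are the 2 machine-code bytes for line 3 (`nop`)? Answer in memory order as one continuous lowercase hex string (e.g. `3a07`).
0000

L3: nop op=0x0:4|pad=0:12 ⇒ 0x0000 ⇒ big 00 00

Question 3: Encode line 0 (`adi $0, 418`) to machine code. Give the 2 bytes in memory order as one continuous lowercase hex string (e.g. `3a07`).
81a2

L0: adi op=0x8:4|rd=0:3|imm=418:9 ⇒ 0x81a2 ⇒ big 81 a2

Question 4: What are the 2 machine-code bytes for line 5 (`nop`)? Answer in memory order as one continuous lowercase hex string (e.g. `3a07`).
line 5 (nop): pack op=0x0:4|pad=0:12 = 0x0000; big→ 00 00

0000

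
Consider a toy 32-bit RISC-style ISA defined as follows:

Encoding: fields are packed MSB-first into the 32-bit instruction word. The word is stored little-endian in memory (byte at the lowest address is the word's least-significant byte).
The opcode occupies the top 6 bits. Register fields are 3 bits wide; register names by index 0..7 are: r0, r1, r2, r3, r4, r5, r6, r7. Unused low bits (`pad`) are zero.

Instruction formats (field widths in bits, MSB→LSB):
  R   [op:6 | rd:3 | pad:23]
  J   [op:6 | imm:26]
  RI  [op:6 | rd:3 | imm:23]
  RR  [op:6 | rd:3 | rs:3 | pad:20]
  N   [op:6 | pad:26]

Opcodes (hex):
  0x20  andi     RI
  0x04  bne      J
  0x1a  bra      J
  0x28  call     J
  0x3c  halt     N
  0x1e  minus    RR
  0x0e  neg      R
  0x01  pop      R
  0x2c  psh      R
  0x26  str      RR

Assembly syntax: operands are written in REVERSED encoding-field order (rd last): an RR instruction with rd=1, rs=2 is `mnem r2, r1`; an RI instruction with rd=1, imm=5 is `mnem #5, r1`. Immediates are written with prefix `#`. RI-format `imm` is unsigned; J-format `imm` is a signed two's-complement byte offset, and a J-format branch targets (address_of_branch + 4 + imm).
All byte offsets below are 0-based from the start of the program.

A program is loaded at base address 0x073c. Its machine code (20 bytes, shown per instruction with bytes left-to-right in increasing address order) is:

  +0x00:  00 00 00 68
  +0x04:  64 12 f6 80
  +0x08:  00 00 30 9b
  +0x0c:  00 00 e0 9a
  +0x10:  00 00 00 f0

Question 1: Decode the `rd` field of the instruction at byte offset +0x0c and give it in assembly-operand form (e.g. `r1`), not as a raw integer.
r5

off 0x0c: read 00 00 e0 9a as little → 0x9ae00000
  top 6b → 0x26 → str [RR]
  rd@[25:23]=0x5 ⇒ r5
  rs@[22:20]=0x6 ⇒ r6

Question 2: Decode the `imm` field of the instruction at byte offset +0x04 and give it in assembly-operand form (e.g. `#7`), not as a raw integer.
#7737956

[04] 64 12 f6 80 → 0x80f61264
  opcode bits[31:26]=0x20: andi/RI
  [25:23] rd=1 = r1
  [22:0] imm=7737956 = #7737956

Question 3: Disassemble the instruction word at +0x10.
halt

+0x10: 00 00 00 f0 ⇒ word 0xf0000000 (little)
  opcode bits[31:26]=0x3c: halt/N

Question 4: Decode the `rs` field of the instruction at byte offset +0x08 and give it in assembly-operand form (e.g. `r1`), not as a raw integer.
r3

@+08  little-endian(00 00 30 9b) = 0x9b300000
  top 6b → 0x26 → str [RR]
  rd: (w>>23)&0x7=0x6 → r6
  rs: (w>>20)&0x7=0x3 → r3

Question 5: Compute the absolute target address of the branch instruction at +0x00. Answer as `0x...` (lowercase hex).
[00] 00 00 00 68 → 0x68000000
  top 6b → 0x1a → bra [J]
  imm@[25:0]=0x0 ⇒ #0
  target = base 0x073c + off 0x00 + 4 + imm 0 = 0x0740

0x0740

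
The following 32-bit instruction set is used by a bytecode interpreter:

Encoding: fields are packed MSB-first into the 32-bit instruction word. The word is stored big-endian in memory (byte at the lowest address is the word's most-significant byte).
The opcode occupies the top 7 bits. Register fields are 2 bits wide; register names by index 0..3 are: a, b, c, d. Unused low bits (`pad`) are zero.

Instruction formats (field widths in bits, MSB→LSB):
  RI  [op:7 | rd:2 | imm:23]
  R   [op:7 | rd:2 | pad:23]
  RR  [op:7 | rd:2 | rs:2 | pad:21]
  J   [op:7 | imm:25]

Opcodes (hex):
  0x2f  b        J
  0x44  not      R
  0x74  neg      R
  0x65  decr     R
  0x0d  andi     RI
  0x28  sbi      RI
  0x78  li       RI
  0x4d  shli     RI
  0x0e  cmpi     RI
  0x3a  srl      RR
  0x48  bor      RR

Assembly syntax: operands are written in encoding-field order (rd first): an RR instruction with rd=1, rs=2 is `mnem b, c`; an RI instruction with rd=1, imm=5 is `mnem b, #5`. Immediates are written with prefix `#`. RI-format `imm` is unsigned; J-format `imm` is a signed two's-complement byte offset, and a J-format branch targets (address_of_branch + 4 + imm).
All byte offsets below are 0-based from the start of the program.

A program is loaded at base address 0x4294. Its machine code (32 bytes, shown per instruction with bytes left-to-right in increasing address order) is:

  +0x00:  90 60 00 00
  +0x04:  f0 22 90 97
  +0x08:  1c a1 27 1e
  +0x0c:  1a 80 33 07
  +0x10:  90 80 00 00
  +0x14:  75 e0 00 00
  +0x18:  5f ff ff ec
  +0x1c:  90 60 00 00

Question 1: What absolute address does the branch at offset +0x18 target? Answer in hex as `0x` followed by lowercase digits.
0x429c

@+18  big-endian(5f ff ff ec) = 0x5fffffec
  top 7b → 0x2f → b [J]
  [24:0] imm=33554412 (s25→-20) = #-20
  target = base 0x4294 + off 0x18 + 4 + imm -20 = 0x429c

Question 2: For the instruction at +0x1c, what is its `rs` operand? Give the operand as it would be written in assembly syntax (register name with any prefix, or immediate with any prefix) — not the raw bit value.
d

[1c] 90 60 00 00 → 0x90600000
  op=0x90600000>>25=0x48 ⇒ bor (RR)
  rd@[24:23]=0x0 ⇒ a
  rs@[22:21]=0x3 ⇒ d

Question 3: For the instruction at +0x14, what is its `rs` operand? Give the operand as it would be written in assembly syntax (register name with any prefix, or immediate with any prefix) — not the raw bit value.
d

off 0x14: read 75 e0 00 00 as big → 0x75e00000
  op=0x75e00000>>25=0x3a ⇒ srl (RR)
  [24:23] rd=3 = d
  [22:21] rs=3 = d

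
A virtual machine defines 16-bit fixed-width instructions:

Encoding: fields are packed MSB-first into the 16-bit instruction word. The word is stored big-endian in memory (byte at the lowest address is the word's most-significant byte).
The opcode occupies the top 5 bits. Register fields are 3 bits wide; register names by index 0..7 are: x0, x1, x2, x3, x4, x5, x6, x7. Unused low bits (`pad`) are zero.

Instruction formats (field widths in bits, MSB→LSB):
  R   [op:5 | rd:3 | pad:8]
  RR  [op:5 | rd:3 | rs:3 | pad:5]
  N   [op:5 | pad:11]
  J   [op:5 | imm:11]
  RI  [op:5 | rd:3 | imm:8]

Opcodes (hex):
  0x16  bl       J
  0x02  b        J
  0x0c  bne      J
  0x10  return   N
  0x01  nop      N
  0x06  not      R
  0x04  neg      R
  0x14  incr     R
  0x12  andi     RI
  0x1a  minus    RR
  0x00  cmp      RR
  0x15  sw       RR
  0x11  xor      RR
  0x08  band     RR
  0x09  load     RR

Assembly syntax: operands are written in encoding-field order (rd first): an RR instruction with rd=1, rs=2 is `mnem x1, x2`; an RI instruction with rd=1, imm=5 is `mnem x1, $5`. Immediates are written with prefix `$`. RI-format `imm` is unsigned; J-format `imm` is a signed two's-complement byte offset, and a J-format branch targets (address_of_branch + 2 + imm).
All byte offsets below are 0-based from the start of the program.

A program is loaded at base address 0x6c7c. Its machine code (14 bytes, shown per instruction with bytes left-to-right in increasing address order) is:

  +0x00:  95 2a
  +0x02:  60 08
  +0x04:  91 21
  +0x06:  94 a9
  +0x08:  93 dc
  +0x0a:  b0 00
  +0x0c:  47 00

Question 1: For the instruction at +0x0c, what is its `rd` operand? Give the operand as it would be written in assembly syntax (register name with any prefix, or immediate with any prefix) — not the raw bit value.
off 0x0c: read 47 00 as big → 0x4700
  opcode bits[15:11]=0x8: band/RR
  [10:8] rd=7 = x7
  [7:5] rs=0 = x0

x7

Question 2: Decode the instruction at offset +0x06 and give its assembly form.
off 0x06: read 94 a9 as big → 0x94a9
  op=0x94a9>>11=0x12 ⇒ andi (RI)
  [10:8] rd=4 = x4
  [7:0] imm=169 = $169

andi x4, $169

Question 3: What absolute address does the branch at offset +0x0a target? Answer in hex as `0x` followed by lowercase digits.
0x6c88

[0a] b0 00 → 0xb000
  op=0xb000>>11=0x16 ⇒ bl (J)
  imm@[10:0]=0x0 ⇒ $0
  target = base 0x6c7c + off 0x0a + 2 + imm 0 = 0x6c88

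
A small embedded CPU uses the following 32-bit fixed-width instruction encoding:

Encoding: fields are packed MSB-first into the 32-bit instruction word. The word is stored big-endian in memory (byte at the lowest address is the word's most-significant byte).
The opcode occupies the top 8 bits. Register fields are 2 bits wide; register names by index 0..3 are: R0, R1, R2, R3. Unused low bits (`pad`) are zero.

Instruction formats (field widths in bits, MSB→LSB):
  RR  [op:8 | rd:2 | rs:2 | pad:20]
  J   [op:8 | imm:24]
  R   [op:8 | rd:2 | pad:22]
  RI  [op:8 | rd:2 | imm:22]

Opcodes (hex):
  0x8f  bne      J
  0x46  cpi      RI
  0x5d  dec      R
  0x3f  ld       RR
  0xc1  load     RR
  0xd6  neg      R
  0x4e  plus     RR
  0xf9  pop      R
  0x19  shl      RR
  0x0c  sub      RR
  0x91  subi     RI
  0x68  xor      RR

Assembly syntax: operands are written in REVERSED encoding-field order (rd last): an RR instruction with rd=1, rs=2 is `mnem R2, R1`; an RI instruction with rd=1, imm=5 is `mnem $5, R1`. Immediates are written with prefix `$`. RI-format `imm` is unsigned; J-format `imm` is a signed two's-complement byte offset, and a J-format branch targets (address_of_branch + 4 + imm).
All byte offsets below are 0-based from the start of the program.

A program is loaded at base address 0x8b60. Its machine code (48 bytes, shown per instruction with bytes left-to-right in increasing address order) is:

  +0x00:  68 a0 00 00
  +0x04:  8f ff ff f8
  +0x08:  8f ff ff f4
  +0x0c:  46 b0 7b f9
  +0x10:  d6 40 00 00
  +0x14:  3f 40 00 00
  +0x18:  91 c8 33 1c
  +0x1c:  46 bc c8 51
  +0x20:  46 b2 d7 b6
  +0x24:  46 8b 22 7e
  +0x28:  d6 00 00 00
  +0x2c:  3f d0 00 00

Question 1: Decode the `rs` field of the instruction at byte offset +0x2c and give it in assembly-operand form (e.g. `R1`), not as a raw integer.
off 0x2c: read 3f d0 00 00 as big → 0x3fd00000
  op=0x3fd00000>>24=0x3f ⇒ ld (RR)
  rd@[23:22]=0x3 ⇒ R3
  rs@[21:20]=0x1 ⇒ R1

R1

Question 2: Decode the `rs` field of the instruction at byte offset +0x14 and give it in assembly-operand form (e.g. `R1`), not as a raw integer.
@+14  big-endian(3f 40 00 00) = 0x3f400000
  top 8b → 0x3f → ld [RR]
  rd: (w>>22)&0x3=0x1 → R1
  rs: (w>>20)&0x3=0x0 → R0

R0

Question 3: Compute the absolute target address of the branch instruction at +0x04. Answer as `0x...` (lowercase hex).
0x8b60

off 0x04: read 8f ff ff f8 as big → 0x8ffffff8
  top 8b → 0x8f → bne [J]
  imm@[23:0]=0xfffff8 (s24→-8) ⇒ $-8
  target = base 0x8b60 + off 0x04 + 4 + imm -8 = 0x8b60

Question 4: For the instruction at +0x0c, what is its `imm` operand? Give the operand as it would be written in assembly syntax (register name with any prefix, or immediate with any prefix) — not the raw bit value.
[0c] 46 b0 7b f9 → 0x46b07bf9
  opcode bits[31:24]=0x46: cpi/RI
  rd@[23:22]=0x2 ⇒ R2
  imm@[21:0]=0x307bf9 ⇒ $3177465

$3177465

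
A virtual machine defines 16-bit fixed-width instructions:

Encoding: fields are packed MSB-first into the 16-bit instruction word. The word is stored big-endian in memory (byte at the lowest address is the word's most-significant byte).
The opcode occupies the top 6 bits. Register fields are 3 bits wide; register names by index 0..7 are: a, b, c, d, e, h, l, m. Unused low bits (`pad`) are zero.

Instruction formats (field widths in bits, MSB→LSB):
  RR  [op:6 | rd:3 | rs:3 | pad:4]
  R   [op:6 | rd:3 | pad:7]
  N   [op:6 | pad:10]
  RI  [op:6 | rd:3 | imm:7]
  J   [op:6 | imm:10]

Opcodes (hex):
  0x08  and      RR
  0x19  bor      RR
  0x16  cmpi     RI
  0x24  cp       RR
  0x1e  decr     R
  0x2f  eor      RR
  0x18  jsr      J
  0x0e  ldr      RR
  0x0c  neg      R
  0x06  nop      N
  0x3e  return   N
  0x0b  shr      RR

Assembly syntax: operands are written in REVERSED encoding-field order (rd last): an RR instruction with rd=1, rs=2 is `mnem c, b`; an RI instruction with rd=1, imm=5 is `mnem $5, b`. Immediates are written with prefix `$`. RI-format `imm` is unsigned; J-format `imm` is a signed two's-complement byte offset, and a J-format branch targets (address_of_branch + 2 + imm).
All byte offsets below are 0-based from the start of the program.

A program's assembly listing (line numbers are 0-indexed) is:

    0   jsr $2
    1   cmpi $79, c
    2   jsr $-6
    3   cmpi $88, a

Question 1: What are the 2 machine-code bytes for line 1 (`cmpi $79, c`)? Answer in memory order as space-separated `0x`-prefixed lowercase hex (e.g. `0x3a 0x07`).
0x59 0x4f

1. cmpi fields op=0x16:6|rd=2:3|imm=79:7 → word 594fh → 59 4f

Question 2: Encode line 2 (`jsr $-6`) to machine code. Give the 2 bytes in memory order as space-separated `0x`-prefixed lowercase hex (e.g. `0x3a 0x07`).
0x63 0xfa

L2: jsr op=0x18:6|imm=-6:10 ⇒ 0x63fa ⇒ big 63 fa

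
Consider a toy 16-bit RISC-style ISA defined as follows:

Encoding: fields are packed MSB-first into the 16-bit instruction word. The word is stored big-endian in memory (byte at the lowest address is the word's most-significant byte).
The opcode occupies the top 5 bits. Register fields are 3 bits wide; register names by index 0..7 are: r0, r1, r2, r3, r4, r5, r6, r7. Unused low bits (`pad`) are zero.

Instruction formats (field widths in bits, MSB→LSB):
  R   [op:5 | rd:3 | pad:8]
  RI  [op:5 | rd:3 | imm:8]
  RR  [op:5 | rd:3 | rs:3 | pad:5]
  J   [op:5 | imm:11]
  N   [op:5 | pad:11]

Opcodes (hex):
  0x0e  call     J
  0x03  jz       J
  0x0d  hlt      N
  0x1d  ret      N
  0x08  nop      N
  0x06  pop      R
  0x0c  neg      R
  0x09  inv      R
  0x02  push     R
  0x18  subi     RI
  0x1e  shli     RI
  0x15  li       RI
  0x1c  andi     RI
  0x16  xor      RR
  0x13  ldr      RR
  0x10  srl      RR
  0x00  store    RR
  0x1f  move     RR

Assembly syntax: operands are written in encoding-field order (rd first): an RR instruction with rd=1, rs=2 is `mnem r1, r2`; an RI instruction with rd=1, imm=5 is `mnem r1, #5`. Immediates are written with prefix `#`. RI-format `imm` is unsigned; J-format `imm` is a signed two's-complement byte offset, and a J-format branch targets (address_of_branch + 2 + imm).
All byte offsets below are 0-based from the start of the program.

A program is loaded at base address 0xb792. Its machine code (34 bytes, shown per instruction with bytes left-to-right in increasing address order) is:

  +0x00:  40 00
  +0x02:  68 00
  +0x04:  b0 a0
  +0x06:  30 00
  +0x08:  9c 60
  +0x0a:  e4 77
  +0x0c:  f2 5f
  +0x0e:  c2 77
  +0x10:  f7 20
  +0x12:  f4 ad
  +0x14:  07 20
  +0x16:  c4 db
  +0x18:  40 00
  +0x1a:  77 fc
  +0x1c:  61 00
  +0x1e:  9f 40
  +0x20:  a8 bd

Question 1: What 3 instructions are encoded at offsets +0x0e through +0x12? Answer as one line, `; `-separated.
subi r2, #119; shli r7, #32; shli r4, #173

off 0x0e: read c2 77 as big → 0xc277
  top 5b → 0x18 → subi [RI]
  [10:8] rd=2 = r2
  [7:0] imm=119 = #119
off 0x10: read f7 20 as big → 0xf720
  top 5b → 0x1e → shli [RI]
  [10:8] rd=7 = r7
  [7:0] imm=32 = #32
off 0x12: read f4 ad as big → 0xf4ad
  top 5b → 0x1e → shli [RI]
  [10:8] rd=4 = r4
  [7:0] imm=173 = #173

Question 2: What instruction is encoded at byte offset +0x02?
+0x02: 68 00 ⇒ word 0x6800 (big)
  top 5b → 0xd → hlt [N]

hlt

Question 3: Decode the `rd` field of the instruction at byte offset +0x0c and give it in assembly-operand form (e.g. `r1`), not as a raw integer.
r2

@+0c  big-endian(f2 5f) = 0xf25f
  op=0xf25f>>11=0x1e ⇒ shli (RI)
  rd: (w>>8)&0x7=0x2 → r2
  imm: (w>>0)&0xff=0x5f → #95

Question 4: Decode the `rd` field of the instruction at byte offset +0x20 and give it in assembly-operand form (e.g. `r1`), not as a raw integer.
[20] a8 bd → 0xa8bd
  top 5b → 0x15 → li [RI]
  rd: (w>>8)&0x7=0x0 → r0
  imm: (w>>0)&0xff=0xbd → #189

r0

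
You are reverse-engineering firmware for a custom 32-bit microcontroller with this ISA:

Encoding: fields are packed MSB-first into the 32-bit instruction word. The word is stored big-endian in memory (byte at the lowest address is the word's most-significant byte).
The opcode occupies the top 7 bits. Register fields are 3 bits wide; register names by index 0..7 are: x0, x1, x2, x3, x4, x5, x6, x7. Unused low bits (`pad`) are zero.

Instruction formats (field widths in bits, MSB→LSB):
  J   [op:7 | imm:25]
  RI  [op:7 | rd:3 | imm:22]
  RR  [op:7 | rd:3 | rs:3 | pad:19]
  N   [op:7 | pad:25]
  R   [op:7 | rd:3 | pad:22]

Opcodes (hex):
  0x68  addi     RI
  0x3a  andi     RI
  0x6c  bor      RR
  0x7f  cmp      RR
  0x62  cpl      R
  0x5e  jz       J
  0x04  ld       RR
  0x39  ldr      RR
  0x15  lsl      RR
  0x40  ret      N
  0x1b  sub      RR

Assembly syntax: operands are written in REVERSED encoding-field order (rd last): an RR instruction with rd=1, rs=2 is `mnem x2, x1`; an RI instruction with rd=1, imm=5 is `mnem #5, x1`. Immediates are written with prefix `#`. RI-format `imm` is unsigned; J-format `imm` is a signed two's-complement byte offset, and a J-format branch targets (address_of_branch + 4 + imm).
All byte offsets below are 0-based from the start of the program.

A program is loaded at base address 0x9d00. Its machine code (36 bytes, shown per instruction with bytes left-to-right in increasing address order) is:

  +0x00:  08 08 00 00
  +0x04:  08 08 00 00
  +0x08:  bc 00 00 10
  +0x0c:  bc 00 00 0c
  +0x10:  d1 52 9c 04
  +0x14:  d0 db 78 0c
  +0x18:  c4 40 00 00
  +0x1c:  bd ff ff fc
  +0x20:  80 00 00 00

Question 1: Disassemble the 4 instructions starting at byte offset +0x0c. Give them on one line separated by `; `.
jz #12; addi #1219588, x5; addi #1800204, x3; cpl x1

@+0c  big-endian(bc 00 00 0c) = 0xbc00000c
  op=0xbc00000c>>25=0x5e ⇒ jz (J)
  [24:0] imm=12 = #12
@+10  big-endian(d1 52 9c 04) = 0xd1529c04
  op=0xd1529c04>>25=0x68 ⇒ addi (RI)
  [24:22] rd=5 = x5
  [21:0] imm=1219588 = #1219588
@+14  big-endian(d0 db 78 0c) = 0xd0db780c
  op=0xd0db780c>>25=0x68 ⇒ addi (RI)
  [24:22] rd=3 = x3
  [21:0] imm=1800204 = #1800204
@+18  big-endian(c4 40 00 00) = 0xc4400000
  op=0xc4400000>>25=0x62 ⇒ cpl (R)
  [24:22] rd=1 = x1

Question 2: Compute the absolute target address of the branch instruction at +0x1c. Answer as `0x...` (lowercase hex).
[1c] bd ff ff fc → 0xbdfffffc
  opcode bits[31:25]=0x5e: jz/J
  [24:0] imm=33554428 (s25→-4) = #-4
  target = base 0x9d00 + off 0x1c + 4 + imm -4 = 0x9d1c

0x9d1c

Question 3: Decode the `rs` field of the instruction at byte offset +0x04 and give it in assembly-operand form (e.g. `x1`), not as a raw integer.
x1

off 0x04: read 08 08 00 00 as big → 0x08080000
  top 7b → 0x4 → ld [RR]
  rd: (w>>22)&0x7=0x0 → x0
  rs: (w>>19)&0x7=0x1 → x1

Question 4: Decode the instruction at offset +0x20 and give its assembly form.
ret

@+20  big-endian(80 00 00 00) = 0x80000000
  opcode bits[31:25]=0x40: ret/N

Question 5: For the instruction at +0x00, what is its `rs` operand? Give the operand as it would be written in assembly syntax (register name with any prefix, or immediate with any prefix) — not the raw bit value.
x1

+0x00: 08 08 00 00 ⇒ word 0x08080000 (big)
  op=0x08080000>>25=0x4 ⇒ ld (RR)
  rd: (w>>22)&0x7=0x0 → x0
  rs: (w>>19)&0x7=0x1 → x1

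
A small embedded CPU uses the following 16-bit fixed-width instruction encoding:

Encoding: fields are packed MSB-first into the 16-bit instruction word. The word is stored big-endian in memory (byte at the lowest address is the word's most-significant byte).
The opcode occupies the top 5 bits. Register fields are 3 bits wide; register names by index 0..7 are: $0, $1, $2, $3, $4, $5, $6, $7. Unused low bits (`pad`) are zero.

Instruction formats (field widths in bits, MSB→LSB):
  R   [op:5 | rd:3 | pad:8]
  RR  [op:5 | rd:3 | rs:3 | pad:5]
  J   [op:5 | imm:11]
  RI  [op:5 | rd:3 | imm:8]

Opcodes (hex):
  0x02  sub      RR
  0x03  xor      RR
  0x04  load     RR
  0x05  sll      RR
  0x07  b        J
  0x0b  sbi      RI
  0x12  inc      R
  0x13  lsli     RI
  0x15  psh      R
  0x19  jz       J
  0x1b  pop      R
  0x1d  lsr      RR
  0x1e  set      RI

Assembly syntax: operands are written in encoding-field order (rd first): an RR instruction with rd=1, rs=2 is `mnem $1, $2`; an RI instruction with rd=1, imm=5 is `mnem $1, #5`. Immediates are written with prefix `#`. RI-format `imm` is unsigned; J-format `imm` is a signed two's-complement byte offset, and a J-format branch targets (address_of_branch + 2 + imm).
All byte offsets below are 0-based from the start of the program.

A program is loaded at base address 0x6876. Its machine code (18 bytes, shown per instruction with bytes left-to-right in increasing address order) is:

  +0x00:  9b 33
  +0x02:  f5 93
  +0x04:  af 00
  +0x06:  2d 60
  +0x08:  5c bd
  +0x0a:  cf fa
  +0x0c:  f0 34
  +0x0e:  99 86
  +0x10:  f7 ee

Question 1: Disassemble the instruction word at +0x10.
off 0x10: read f7 ee as big → 0xf7ee
  opcode bits[15:11]=0x1e: set/RI
  [10:8] rd=7 = $7
  [7:0] imm=238 = #238

set $7, #238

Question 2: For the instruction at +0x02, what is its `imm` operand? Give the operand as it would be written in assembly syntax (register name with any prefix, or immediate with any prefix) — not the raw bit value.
#147

[02] f5 93 → 0xf593
  top 5b → 0x1e → set [RI]
  rd@[10:8]=0x5 ⇒ $5
  imm@[7:0]=0x93 ⇒ #147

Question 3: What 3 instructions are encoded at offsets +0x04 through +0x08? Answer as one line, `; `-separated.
psh $7; sll $5, $3; sbi $4, #189

off 0x04: read af 00 as big → 0xaf00
  opcode bits[15:11]=0x15: psh/R
  rd: (w>>8)&0x7=0x7 → $7
off 0x06: read 2d 60 as big → 0x2d60
  opcode bits[15:11]=0x5: sll/RR
  rd: (w>>8)&0x7=0x5 → $5
  rs: (w>>5)&0x7=0x3 → $3
off 0x08: read 5c bd as big → 0x5cbd
  opcode bits[15:11]=0xb: sbi/RI
  rd: (w>>8)&0x7=0x4 → $4
  imm: (w>>0)&0xff=0xbd → #189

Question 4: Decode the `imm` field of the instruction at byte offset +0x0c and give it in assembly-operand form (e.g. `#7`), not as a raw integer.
#52

@+0c  big-endian(f0 34) = 0xf034
  top 5b → 0x1e → set [RI]
  rd: (w>>8)&0x7=0x0 → $0
  imm: (w>>0)&0xff=0x34 → #52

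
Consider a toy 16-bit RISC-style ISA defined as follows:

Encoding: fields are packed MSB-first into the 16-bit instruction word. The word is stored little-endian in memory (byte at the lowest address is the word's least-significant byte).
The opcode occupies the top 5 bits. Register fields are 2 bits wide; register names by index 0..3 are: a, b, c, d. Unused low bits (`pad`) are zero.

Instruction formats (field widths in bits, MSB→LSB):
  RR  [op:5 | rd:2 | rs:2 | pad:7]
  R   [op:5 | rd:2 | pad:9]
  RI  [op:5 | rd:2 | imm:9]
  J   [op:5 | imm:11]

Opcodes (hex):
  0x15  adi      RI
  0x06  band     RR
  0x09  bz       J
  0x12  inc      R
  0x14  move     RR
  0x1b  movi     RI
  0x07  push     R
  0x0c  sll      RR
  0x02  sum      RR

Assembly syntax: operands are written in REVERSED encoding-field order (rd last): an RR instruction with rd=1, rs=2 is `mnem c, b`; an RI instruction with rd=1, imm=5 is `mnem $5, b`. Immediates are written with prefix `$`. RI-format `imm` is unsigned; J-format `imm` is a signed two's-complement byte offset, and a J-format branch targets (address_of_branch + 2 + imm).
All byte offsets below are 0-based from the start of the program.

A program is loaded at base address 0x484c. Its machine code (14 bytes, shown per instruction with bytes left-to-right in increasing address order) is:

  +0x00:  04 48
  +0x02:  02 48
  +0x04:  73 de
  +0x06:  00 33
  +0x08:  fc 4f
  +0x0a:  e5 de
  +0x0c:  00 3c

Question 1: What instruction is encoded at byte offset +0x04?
movi $115, d

[04] 73 de → 0xde73
  top 5b → 0x1b → movi [RI]
  [10:9] rd=3 = d
  [8:0] imm=115 = $115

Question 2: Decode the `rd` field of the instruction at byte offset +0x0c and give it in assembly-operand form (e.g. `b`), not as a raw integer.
@+0c  little-endian(00 3c) = 0x3c00
  opcode bits[15:11]=0x7: push/R
  rd: (w>>9)&0x3=0x2 → c

c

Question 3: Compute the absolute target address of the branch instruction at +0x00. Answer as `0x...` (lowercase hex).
0x4852

[00] 04 48 → 0x4804
  op=0x4804>>11=0x9 ⇒ bz (J)
  imm@[10:0]=0x4 ⇒ $4
  target = base 0x484c + off 0x00 + 2 + imm 4 = 0x4852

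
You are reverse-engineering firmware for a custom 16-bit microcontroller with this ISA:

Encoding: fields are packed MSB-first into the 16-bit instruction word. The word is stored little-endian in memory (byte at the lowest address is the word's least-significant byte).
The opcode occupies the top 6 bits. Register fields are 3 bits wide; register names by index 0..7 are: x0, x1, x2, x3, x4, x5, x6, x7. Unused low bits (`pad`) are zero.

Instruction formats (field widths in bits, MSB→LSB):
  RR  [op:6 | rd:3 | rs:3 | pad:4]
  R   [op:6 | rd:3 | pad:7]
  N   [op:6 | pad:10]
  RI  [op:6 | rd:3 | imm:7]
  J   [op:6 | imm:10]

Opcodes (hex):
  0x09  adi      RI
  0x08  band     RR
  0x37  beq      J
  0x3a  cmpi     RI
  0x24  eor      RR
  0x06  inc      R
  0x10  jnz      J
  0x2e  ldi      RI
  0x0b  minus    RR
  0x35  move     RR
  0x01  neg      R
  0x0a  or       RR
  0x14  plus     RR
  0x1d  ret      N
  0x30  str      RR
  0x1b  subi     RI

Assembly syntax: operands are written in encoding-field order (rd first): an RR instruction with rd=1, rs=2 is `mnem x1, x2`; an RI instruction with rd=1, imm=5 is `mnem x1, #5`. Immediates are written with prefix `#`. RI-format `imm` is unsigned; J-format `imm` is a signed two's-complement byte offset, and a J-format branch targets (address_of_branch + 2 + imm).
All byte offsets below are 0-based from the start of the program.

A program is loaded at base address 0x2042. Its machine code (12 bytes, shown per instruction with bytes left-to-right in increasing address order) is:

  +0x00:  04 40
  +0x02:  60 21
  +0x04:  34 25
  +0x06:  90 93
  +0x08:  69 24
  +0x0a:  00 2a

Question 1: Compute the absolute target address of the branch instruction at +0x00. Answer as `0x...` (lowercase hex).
0x2048

@+00  little-endian(04 40) = 0x4004
  op=0x4004>>10=0x10 ⇒ jnz (J)
  imm@[9:0]=0x4 ⇒ #4
  target = base 0x2042 + off 0x00 + 2 + imm 4 = 0x2048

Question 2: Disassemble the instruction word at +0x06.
eor x7, x1

[06] 90 93 → 0x9390
  op=0x9390>>10=0x24 ⇒ eor (RR)
  [9:7] rd=7 = x7
  [6:4] rs=1 = x1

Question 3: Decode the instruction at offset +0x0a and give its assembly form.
or x4, x0

off 0x0a: read 00 2a as little → 0x2a00
  top 6b → 0xa → or [RR]
  [9:7] rd=4 = x4
  [6:4] rs=0 = x0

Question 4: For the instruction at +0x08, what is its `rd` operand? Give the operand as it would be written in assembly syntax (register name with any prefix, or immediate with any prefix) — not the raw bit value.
[08] 69 24 → 0x2469
  op=0x2469>>10=0x9 ⇒ adi (RI)
  [9:7] rd=0 = x0
  [6:0] imm=105 = #105

x0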